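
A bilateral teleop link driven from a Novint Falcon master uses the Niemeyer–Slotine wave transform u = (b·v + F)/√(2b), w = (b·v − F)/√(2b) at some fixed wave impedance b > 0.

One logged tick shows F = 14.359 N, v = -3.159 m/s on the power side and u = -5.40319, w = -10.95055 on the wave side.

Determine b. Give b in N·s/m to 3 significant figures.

b = 13.4 N·s/m

u + w = -16.3537;  u + w = √(2b)·v, so √(2b) = -16.3537/(-3.159) = 5.1769.
b = (√(2b))²/2 = 26.8000/2 = 13.4000.
(Check via u − w = 2F/√(2b): u − w = 5.5474, 2F/√(2b) = 5.5474.)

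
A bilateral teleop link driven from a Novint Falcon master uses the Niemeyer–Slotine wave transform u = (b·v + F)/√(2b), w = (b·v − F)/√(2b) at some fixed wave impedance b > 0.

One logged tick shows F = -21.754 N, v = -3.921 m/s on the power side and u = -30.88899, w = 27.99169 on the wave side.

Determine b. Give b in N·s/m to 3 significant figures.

b = 0.273 N·s/m

u + w = -2.89730;  u + w = √(2b)·v, so √(2b) = -2.89730/(-3.921) = 0.73892.
b = (√(2b))²/2 = 0.54600/2 = 0.27300.
(Check via u − w = 2F/√(2b): u − w = -58.88068, 2F/√(2b) = -58.88064.)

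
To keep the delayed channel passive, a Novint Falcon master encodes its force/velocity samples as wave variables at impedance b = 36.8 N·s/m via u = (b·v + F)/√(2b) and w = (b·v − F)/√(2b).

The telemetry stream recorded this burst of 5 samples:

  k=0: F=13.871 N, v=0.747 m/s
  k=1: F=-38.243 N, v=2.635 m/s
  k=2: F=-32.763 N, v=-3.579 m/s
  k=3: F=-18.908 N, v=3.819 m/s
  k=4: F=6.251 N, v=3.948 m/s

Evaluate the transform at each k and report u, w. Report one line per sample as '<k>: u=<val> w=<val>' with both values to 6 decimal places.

k=0: b·v=36.8×0.747=27.489600; √(2b)=8.579044; u=(27.489600+13.871)/8.579044=4.821120, w=(27.489600−13.871)/8.579044=1.587426
k=1: b·v=36.8×2.635=96.968000; √(2b)=8.579044; u=(96.968000+(-38.243))/8.579044=6.845168, w=(96.968000−(-38.243))/8.579044=15.760613
k=2: b·v=36.8×(-3.579)=-131.707200; √(2b)=8.579044; u=(-131.707200+(-32.763))/8.579044=-19.171157, w=(-131.707200−(-32.763))/8.579044=-11.533243
k=3: b·v=36.8×3.819=140.539200; √(2b)=8.579044; u=(140.539200+(-18.908))/8.579044=14.177710, w=(140.539200−(-18.908))/8.579044=18.585660
k=4: b·v=36.8×3.948=145.286400; √(2b)=8.579044; u=(145.286400+6.251)/8.579044=17.663669, w=(145.286400−6.251)/8.579044=16.206397

0: u=4.821120 w=1.587426
1: u=6.845168 w=15.760613
2: u=-19.171157 w=-11.533243
3: u=14.177710 w=18.585660
4: u=17.663669 w=16.206397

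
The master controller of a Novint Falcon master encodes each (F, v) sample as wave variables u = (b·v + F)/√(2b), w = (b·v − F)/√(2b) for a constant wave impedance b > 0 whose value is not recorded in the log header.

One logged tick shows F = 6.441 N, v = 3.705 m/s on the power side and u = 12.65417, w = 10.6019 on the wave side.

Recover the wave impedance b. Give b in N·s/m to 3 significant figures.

u + w = 23.25607;  u + w = √(2b)·v, so √(2b) = 23.25607/3.705 = 6.27694.
b = (√(2b))²/2 = 39.40000/2 = 19.70000.
(Check via u − w = 2F/√(2b): u − w = 2.05227, 2F/√(2b) = 2.05227.)

b = 19.7 N·s/m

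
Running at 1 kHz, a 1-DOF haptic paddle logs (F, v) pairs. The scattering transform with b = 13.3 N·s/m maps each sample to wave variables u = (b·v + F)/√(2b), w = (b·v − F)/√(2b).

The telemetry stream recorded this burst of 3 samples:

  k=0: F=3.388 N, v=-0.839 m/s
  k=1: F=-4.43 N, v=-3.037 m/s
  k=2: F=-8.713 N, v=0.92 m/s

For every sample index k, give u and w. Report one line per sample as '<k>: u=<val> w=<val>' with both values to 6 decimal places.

0: u=-1.506674 w=-2.820484
1: u=-8.690632 w=-6.972752
2: u=0.683080 w=4.061837

k=0: b·v=13.3×(-0.839)=-11.158700; √(2b)=5.157519; u=(-11.158700+3.388)/5.157519=-1.506674, w=(-11.158700−3.388)/5.157519=-2.820484
k=1: b·v=13.3×(-3.037)=-40.392100; √(2b)=5.157519; u=(-40.392100+(-4.43))/5.157519=-8.690632, w=(-40.392100−(-4.43))/5.157519=-6.972752
k=2: b·v=13.3×0.92=12.236000; √(2b)=5.157519; u=(12.236000+(-8.713))/5.157519=0.683080, w=(12.236000−(-8.713))/5.157519=4.061837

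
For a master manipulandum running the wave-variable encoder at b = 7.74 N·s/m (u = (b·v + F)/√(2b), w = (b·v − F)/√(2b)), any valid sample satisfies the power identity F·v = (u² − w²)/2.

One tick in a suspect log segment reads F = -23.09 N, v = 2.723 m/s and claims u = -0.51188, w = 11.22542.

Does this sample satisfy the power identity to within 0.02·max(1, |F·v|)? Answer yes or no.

F·v = (-23.09)×2.723 = -62.8741 W.
(u² − w²)/2 = (0.2620 − 126.0101)/2 = -62.8740 W.
|Δ| = 0.0001;  2% of max(1, |F·v|) = 1.2575.

yes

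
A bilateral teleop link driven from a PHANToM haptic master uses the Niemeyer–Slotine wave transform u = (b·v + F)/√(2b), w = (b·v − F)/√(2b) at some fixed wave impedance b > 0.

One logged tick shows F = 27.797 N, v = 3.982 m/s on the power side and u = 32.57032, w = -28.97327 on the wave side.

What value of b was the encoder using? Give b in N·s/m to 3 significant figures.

b = 0.408 N·s/m

u + w = 3.59705;  u + w = √(2b)·v, so √(2b) = 3.59705/3.982 = 0.90333.
b = (√(2b))²/2 = 0.81600/2 = 0.40800.
(Check via u − w = 2F/√(2b): u − w = 61.54359, 2F/√(2b) = 61.54357.)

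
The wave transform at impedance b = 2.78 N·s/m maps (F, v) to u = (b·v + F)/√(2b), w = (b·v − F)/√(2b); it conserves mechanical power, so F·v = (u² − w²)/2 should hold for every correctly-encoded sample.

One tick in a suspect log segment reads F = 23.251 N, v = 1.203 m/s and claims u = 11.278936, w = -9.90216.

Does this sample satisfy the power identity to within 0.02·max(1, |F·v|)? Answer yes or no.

F·v = 23.251×1.203 = 27.970953 W.
(u² − w²)/2 = (127.214397 − 98.052773)/2 = 14.580812 W.
|Δ| = 13.390141;  2% of max(1, |F·v|) = 0.559419.

no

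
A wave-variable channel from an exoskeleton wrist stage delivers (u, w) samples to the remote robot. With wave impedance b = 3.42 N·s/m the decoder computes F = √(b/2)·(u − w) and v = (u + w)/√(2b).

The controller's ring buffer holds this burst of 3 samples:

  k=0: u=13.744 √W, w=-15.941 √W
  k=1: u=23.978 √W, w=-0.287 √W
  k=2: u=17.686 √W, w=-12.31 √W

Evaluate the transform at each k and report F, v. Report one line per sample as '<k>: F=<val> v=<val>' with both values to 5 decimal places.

k=0: u−w=29.68500, u+w=-2.19700; √(b/2)=1.30767, √(2b)=2.61534; F=1.30767×29.685=38.81817, v=-2.19700/2.61534=-0.84004
k=1: u−w=24.26500, u+w=23.69100; √(b/2)=1.30767, √(2b)=2.61534; F=1.30767×24.265=31.73060, v=23.69100/2.61534=9.05848
k=2: u−w=29.99600, u+w=5.37600; √(b/2)=1.30767, √(2b)=2.61534; F=1.30767×29.996=39.22486, v=5.37600/2.61534=2.05556

0: F=38.81817 v=-0.84004
1: F=31.73060 v=9.05848
2: F=39.22486 v=2.05556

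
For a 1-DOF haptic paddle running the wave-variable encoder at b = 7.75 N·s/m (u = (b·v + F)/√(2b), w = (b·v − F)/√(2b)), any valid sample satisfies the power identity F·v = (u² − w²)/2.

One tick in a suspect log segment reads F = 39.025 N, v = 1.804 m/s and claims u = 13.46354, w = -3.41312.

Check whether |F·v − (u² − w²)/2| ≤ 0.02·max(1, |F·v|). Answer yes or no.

no

F·v = 39.025×1.804 = 70.40110 W.
(u² − w²)/2 = (181.26691 − 11.64939)/2 = 84.80876 W.
|Δ| = 14.40766;  2% of max(1, |F·v|) = 1.40802.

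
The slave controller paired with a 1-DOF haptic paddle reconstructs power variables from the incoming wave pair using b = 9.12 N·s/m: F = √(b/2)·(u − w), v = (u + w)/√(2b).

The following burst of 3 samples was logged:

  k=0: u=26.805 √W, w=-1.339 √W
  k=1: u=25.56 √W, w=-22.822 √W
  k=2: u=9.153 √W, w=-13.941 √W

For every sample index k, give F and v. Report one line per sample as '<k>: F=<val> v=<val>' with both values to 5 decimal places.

k=0: u−w=28.14400, u+w=25.46600; √(b/2)=2.13542, √(2b)=4.27083; F=2.13542×28.144=60.09914, v=25.46600/4.27083=5.96277
k=1: u−w=48.38200, u+w=2.73800; √(b/2)=2.13542, √(2b)=4.27083; F=2.13542×48.382=103.31568, v=2.73800/4.27083=0.64109
k=2: u−w=23.09400, u+w=-4.78800; √(b/2)=2.13542, √(2b)=4.27083; F=2.13542×23.094=49.31529, v=-4.78800/4.27083=-1.12109

0: F=60.09914 v=5.96277
1: F=103.31568 v=0.64109
2: F=49.31529 v=-1.12109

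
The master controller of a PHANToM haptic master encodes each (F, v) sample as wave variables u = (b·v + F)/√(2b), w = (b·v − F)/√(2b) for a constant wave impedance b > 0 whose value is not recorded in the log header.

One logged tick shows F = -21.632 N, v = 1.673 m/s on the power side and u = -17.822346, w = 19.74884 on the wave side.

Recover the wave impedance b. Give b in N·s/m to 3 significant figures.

b = 0.663 N·s/m

u + w = 1.926494;  u + w = √(2b)·v, so √(2b) = 1.926494/1.673 = 1.151521.
b = (√(2b))²/2 = 1.326000/2 = 0.663000.
(Check via u − w = 2F/√(2b): u − w = -37.571186, 2F/√(2b) = -37.571190.)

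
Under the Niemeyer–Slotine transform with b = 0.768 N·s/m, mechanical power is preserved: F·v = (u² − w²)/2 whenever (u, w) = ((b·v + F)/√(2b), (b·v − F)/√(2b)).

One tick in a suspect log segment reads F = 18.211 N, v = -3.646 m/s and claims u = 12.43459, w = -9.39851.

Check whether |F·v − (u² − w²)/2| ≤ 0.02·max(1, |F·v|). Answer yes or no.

no

F·v = 18.211×(-3.646) = -66.3973 W.
(u² − w²)/2 = (154.6190 − 88.3320)/2 = 33.1435 W.
|Δ| = 99.5408;  2% of max(1, |F·v|) = 1.3279.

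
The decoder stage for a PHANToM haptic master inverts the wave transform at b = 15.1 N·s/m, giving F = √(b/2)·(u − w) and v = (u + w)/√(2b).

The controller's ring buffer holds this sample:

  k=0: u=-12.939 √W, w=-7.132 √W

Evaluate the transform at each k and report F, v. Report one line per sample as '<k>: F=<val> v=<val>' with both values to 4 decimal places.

0: F=-15.9560 v=-3.6523

k=0: u−w=-5.8070, u+w=-20.0710; √(b/2)=2.7477, √(2b)=5.4955; F=2.7477×(-5.807)=-15.9560, v=-20.0710/5.4955=-3.6523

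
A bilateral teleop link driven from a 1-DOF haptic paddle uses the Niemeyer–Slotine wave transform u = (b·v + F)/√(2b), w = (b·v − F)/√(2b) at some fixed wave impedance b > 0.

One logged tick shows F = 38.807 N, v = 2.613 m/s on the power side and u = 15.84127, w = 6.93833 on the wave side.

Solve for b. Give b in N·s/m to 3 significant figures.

b = 38 N·s/m

u + w = 22.77960;  u + w = √(2b)·v, so √(2b) = 22.77960/2.613 = 8.71780.
b = (√(2b))²/2 = 75.99996/2 = 37.99998.
(Check via u − w = 2F/√(2b): u − w = 8.90294, 2F/√(2b) = 8.90294.)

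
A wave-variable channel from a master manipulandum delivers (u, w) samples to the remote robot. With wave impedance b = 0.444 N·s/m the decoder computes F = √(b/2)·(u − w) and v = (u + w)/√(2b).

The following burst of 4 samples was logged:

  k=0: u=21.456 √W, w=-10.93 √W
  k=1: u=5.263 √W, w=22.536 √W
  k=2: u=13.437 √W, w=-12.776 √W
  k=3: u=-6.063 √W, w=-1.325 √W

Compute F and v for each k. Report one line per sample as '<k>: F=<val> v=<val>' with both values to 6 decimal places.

0: F=15.259271 v=11.170095
1: F=-8.138498 v=29.500046
2: F=12.350747 v=0.701447
3: F=-2.232398 v=-7.840078

k=0: u−w=32.386000, u+w=10.526000; √(b/2)=0.471169, √(2b)=0.942338; F=0.471169×32.386=15.259271, v=10.526000/0.942338=11.170095
k=1: u−w=-17.273000, u+w=27.799000; √(b/2)=0.471169, √(2b)=0.942338; F=0.471169×(-17.273)=-8.138498, v=27.799000/0.942338=29.500046
k=2: u−w=26.213000, u+w=0.661000; √(b/2)=0.471169, √(2b)=0.942338; F=0.471169×26.213=12.350747, v=0.661000/0.942338=0.701447
k=3: u−w=-4.738000, u+w=-7.388000; √(b/2)=0.471169, √(2b)=0.942338; F=0.471169×(-4.738)=-2.232398, v=-7.388000/0.942338=-7.840078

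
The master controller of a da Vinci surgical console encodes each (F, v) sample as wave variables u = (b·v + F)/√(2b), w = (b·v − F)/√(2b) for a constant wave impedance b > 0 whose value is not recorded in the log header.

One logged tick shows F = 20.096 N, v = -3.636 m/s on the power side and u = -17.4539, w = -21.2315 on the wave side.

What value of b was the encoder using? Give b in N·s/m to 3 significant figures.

b = 56.6 N·s/m

u + w = -38.6854;  u + w = √(2b)·v, so √(2b) = -38.6854/(-3.636) = 10.6395.
b = (√(2b))²/2 = 113.2000/2 = 56.6000.
(Check via u − w = 2F/√(2b): u − w = 3.7776, 2F/√(2b) = 3.7776.)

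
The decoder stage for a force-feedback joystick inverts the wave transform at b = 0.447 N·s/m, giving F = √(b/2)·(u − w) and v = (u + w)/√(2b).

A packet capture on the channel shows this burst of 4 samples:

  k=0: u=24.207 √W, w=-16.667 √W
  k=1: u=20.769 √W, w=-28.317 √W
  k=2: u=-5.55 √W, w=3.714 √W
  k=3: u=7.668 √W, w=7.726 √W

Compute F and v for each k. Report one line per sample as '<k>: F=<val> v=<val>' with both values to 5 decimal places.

k=0: u−w=40.87400, u+w=7.54000; √(b/2)=0.47276, √(2b)=0.94552; F=0.47276×40.874=19.32351, v=7.54000/0.94552=7.97448
k=1: u−w=49.08600, u+w=-7.54800; √(b/2)=0.47276, √(2b)=0.94552; F=0.47276×49.086=23.20579, v=-7.54800/0.94552=-7.98294
k=2: u−w=-9.26400, u+w=-1.83600; √(b/2)=0.47276, √(2b)=0.94552; F=0.47276×(-9.264)=-4.37963, v=-1.83600/0.94552=-1.94180
k=3: u−w=-0.05800, u+w=15.39400; √(b/2)=0.47276, √(2b)=0.94552; F=0.47276×(-0.058)=-0.02742, v=15.39400/0.94552=16.28106

0: F=19.32351 v=7.97448
1: F=23.20579 v=-7.98294
2: F=-4.37963 v=-1.94180
3: F=-0.02742 v=16.28106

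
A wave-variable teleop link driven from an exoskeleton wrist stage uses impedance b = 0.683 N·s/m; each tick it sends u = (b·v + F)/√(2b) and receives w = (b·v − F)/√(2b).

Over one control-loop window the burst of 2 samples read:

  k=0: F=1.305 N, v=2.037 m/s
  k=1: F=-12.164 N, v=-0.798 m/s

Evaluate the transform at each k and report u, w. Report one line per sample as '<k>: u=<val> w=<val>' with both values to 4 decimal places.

k=0: b·v=0.683×2.037=1.3913; √(2b)=1.1688; u=(1.3913+1.305)/1.1688=2.3070, w=(1.3913−1.305)/1.1688=0.0738
k=1: b·v=0.683×(-0.798)=-0.5450; √(2b)=1.1688; u=(-0.5450+(-12.164))/1.1688=-10.8739, w=(-0.5450−(-12.164))/1.1688=9.9413

0: u=2.3070 w=0.0738
1: u=-10.8739 w=9.9413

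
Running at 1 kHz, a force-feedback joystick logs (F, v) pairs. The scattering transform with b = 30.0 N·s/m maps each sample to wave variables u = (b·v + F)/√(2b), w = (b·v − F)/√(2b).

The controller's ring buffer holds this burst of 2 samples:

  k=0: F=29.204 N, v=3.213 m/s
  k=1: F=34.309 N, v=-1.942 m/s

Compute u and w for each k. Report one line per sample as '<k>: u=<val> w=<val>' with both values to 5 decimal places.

k=0: b·v=30.0×3.213=96.39000; √(2b)=7.74597; u=(96.39000+29.204)/7.74597=16.21412, w=(96.39000−29.204)/7.74597=8.67368
k=1: b·v=30.0×(-1.942)=-58.26000; √(2b)=7.74597; u=(-58.26000+34.309)/7.74597=-3.09206, w=(-58.26000−34.309)/7.74597=-11.95061

0: u=16.21412 w=8.67368
1: u=-3.09206 w=-11.95061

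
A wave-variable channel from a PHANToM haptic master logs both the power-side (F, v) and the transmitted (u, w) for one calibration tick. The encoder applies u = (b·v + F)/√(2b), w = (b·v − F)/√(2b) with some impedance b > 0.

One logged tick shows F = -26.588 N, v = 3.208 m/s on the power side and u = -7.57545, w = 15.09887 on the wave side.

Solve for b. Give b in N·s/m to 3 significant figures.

u + w = 7.5234;  u + w = √(2b)·v, so √(2b) = 7.5234/3.208 = 2.3452.
b = (√(2b))²/2 = 5.5000/2 = 2.7500.
(Check via u − w = 2F/√(2b): u − w = -22.6743, 2F/√(2b) = -22.6743.)

b = 2.75 N·s/m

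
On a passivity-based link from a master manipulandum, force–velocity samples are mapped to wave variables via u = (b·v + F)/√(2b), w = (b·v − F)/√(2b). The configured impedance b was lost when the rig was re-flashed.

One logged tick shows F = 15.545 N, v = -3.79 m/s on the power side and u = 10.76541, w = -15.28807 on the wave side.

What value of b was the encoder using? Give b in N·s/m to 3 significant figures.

b = 0.712 N·s/m

u + w = -4.5227;  u + w = √(2b)·v, so √(2b) = -4.5227/(-3.79) = 1.1933.
b = (√(2b))²/2 = 1.4240/2 = 0.7120.
(Check via u − w = 2F/√(2b): u − w = 26.0535, 2F/√(2b) = 26.0535.)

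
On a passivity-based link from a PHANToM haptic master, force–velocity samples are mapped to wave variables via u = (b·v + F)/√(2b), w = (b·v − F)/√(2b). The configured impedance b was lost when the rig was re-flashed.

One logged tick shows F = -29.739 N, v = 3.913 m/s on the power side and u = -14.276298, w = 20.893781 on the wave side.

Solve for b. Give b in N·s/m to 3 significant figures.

u + w = 6.617483;  u + w = √(2b)·v, so √(2b) = 6.617483/3.913 = 1.691153.
b = (√(2b))²/2 = 2.860000/2 = 1.430000.
(Check via u − w = 2F/√(2b): u − w = -35.170079, 2F/√(2b) = -35.170081.)

b = 1.43 N·s/m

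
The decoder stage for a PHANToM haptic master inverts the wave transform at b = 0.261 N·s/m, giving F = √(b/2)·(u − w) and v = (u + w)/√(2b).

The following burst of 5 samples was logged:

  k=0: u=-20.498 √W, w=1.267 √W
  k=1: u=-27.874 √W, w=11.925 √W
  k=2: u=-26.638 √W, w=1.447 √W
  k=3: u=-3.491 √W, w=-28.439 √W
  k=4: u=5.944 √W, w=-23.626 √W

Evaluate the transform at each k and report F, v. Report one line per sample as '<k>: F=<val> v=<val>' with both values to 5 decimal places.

k=0: u−w=-21.76500, u+w=-19.23100; √(b/2)=0.36125, √(2b)=0.72250; F=0.36125×(-21.765)=-7.86256, v=-19.23100/0.72250=-26.61746
k=1: u−w=-39.79900, u+w=-15.94900; √(b/2)=0.36125, √(2b)=0.72250; F=0.36125×(-39.799)=-14.37730, v=-15.94900/0.72250=-22.07487
k=2: u−w=-28.08500, u+w=-25.19100; √(b/2)=0.36125, √(2b)=0.72250; F=0.36125×(-28.085)=-10.14565, v=-25.19100/0.72250=-34.86664
k=3: u−w=24.94800, u+w=-31.93000; √(b/2)=0.36125, √(2b)=0.72250; F=0.36125×24.948=9.01241, v=-31.93000/0.72250=-44.19404
k=4: u−w=29.57000, u+w=-17.68200; √(b/2)=0.36125, √(2b)=0.72250; F=0.36125×29.57=10.68210, v=-17.68200/0.72250=-24.47350

0: F=-7.86256 v=-26.61746
1: F=-14.37730 v=-22.07487
2: F=-10.14565 v=-34.86664
3: F=9.01241 v=-44.19404
4: F=10.68210 v=-24.47350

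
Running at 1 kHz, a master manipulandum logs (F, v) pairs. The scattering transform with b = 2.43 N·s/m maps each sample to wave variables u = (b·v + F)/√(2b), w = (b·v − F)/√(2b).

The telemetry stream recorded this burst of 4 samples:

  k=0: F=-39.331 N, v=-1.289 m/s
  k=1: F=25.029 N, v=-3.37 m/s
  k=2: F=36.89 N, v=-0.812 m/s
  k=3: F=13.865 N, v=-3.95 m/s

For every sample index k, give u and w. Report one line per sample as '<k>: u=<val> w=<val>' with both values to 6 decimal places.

0: u=-19.261730 w=16.420077
1: u=7.638734 w=-15.068036
2: u=15.838600 w=-17.628687
3: u=1.935324 w=-10.643260

k=0: b·v=2.43×(-1.289)=-3.132270; √(2b)=2.204541; u=(-3.132270+(-39.331))/2.204541=-19.261730, w=(-3.132270−(-39.331))/2.204541=16.420077
k=1: b·v=2.43×(-3.37)=-8.189100; √(2b)=2.204541; u=(-8.189100+25.029)/2.204541=7.638734, w=(-8.189100−25.029)/2.204541=-15.068036
k=2: b·v=2.43×(-0.812)=-1.973160; √(2b)=2.204541; u=(-1.973160+36.89)/2.204541=15.838600, w=(-1.973160−36.89)/2.204541=-17.628687
k=3: b·v=2.43×(-3.95)=-9.598500; √(2b)=2.204541; u=(-9.598500+13.865)/2.204541=1.935324, w=(-9.598500−13.865)/2.204541=-10.643260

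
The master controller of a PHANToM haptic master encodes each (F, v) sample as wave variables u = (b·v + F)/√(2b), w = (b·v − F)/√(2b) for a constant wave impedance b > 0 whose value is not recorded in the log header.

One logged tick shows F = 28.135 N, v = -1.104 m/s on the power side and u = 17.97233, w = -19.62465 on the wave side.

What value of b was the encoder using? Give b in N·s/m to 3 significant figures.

b = 1.12 N·s/m

u + w = -1.65232;  u + w = √(2b)·v, so √(2b) = -1.65232/(-1.104) = 1.49667.
b = (√(2b))²/2 = 2.24001/2 = 1.12001.
(Check via u − w = 2F/√(2b): u − w = 37.59698, 2F/√(2b) = 37.59688.)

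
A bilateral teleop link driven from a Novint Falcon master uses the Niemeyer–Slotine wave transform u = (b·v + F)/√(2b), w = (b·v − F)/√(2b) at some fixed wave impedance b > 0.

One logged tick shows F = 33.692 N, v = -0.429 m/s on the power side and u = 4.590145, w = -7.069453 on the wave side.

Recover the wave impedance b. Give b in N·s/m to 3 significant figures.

u + w = -2.479308;  u + w = √(2b)·v, so √(2b) = -2.479308/(-0.429) = 5.779273.
b = (√(2b))²/2 = 33.399993/2 = 16.699997.
(Check via u − w = 2F/√(2b): u − w = 11.659598, 2F/√(2b) = 11.659599.)

b = 16.7 N·s/m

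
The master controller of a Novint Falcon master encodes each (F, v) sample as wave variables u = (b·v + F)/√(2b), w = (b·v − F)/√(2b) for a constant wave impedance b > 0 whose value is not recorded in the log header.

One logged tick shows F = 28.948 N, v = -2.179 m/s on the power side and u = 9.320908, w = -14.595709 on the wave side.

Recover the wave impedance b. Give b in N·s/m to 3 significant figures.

u + w = -5.274801;  u + w = √(2b)·v, so √(2b) = -5.274801/(-2.179) = 2.420744.
b = (√(2b))²/2 = 5.860001/2 = 2.930001.
(Check via u − w = 2F/√(2b): u − w = 23.916617, 2F/√(2b) = 23.916615.)

b = 2.93 N·s/m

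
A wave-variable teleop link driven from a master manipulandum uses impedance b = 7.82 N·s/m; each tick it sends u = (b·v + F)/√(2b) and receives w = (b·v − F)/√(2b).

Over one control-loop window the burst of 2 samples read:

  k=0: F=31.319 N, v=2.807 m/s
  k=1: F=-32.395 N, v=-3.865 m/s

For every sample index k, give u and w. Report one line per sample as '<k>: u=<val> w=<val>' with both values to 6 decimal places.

0: u=13.469833 w=-2.368866
1: u=-15.833971 w=0.548885

k=0: b·v=7.82×2.807=21.950740; √(2b)=3.954744; u=(21.950740+31.319)/3.954744=13.469833, w=(21.950740−31.319)/3.954744=-2.368866
k=1: b·v=7.82×(-3.865)=-30.224300; √(2b)=3.954744; u=(-30.224300+(-32.395))/3.954744=-15.833971, w=(-30.224300−(-32.395))/3.954744=0.548885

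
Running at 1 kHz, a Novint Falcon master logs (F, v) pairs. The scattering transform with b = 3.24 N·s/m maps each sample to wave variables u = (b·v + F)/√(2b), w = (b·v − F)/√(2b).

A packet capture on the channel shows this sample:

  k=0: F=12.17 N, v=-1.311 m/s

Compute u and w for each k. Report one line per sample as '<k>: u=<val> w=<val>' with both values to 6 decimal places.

0: u=3.112197 w=-6.449458

k=0: b·v=3.24×(-1.311)=-4.247640; √(2b)=2.545584; u=(-4.247640+12.17)/2.545584=3.112197, w=(-4.247640−12.17)/2.545584=-6.449458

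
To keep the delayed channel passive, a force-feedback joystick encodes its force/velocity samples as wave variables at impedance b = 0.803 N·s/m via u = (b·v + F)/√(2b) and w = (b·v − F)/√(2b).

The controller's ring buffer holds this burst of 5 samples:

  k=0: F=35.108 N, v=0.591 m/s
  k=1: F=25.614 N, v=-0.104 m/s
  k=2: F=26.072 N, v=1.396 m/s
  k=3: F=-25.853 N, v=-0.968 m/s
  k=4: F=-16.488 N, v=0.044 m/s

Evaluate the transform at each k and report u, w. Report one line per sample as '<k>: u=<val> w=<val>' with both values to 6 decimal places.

0: u=28.077897 w=-27.328934
1: u=20.145885 w=-20.277682
2: u=21.457749 w=-19.688625
3: u=-21.013740 w=19.787012
4: u=-12.982656 w=13.038417

k=0: b·v=0.803×0.591=0.474573; √(2b)=1.267281; u=(0.474573+35.108)/1.267281=28.077897, w=(0.474573−35.108)/1.267281=-27.328934
k=1: b·v=0.803×(-0.104)=-0.083512; √(2b)=1.267281; u=(-0.083512+25.614)/1.267281=20.145885, w=(-0.083512−25.614)/1.267281=-20.277682
k=2: b·v=0.803×1.396=1.120988; √(2b)=1.267281; u=(1.120988+26.072)/1.267281=21.457749, w=(1.120988−26.072)/1.267281=-19.688625
k=3: b·v=0.803×(-0.968)=-0.777304; √(2b)=1.267281; u=(-0.777304+(-25.853))/1.267281=-21.013740, w=(-0.777304−(-25.853))/1.267281=19.787012
k=4: b·v=0.803×0.044=0.035332; √(2b)=1.267281; u=(0.035332+(-16.488))/1.267281=-12.982656, w=(0.035332−(-16.488))/1.267281=13.038417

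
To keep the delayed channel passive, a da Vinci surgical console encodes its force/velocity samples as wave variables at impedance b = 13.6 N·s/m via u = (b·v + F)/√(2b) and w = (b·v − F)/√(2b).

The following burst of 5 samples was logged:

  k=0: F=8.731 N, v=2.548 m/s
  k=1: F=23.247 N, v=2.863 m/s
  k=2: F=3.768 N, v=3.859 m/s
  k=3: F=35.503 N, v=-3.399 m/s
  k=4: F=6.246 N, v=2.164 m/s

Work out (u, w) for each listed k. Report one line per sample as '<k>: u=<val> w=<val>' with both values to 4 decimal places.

0: u=8.3185 w=4.9703
1: u=11.9232 w=3.0084
2: u=10.7855 w=9.3406
3: u=-2.0561 w=-15.6709
4: u=6.8406 w=4.4454

k=0: b·v=13.6×2.548=34.6528; √(2b)=5.2154; u=(34.6528+8.731)/5.2154=8.3185, w=(34.6528−8.731)/5.2154=4.9703
k=1: b·v=13.6×2.863=38.9368; √(2b)=5.2154; u=(38.9368+23.247)/5.2154=11.9232, w=(38.9368−23.247)/5.2154=3.0084
k=2: b·v=13.6×3.859=52.4824; √(2b)=5.2154; u=(52.4824+3.768)/5.2154=10.7855, w=(52.4824−3.768)/5.2154=9.3406
k=3: b·v=13.6×(-3.399)=-46.2264; √(2b)=5.2154; u=(-46.2264+35.503)/5.2154=-2.0561, w=(-46.2264−35.503)/5.2154=-15.6709
k=4: b·v=13.6×2.164=29.4304; √(2b)=5.2154; u=(29.4304+6.246)/5.2154=6.8406, w=(29.4304−6.246)/5.2154=4.4454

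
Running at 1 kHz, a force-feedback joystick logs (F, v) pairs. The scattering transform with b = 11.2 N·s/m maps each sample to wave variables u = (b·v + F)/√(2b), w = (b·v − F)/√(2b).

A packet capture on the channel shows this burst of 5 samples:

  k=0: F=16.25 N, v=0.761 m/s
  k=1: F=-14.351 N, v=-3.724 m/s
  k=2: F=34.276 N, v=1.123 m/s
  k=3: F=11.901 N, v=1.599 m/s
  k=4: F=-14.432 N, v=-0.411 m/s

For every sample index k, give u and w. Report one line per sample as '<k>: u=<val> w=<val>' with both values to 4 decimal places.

0: u=5.2343 w=-1.6326
1: u=-11.8448 w=-5.7804
2: u=9.8996 w=-4.5846
3: u=6.2985 w=1.2694
4: u=-4.0219 w=2.0767

k=0: b·v=11.2×0.761=8.5232; √(2b)=4.7329; u=(8.5232+16.25)/4.7329=5.2343, w=(8.5232−16.25)/4.7329=-1.6326
k=1: b·v=11.2×(-3.724)=-41.7088; √(2b)=4.7329; u=(-41.7088+(-14.351))/4.7329=-11.8448, w=(-41.7088−(-14.351))/4.7329=-5.7804
k=2: b·v=11.2×1.123=12.5776; √(2b)=4.7329; u=(12.5776+34.276)/4.7329=9.8996, w=(12.5776−34.276)/4.7329=-4.5846
k=3: b·v=11.2×1.599=17.9088; √(2b)=4.7329; u=(17.9088+11.901)/4.7329=6.2985, w=(17.9088−11.901)/4.7329=1.2694
k=4: b·v=11.2×(-0.411)=-4.6032; √(2b)=4.7329; u=(-4.6032+(-14.432))/4.7329=-4.0219, w=(-4.6032−(-14.432))/4.7329=2.0767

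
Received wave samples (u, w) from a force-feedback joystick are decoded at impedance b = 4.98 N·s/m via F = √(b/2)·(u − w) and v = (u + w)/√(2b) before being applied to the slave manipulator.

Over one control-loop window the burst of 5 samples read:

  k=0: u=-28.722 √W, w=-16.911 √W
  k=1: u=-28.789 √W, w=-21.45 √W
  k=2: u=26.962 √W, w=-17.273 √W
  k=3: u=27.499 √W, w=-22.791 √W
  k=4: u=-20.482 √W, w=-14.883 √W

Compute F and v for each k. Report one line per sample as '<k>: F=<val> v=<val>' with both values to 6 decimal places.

0: F=-18.637444 v=-14.459369
1: F=-11.580747 v=-15.918836
2: F=69.801653 v=3.070077
3: F=79.356281 v=1.491787
4: F=-8.835073 v=-11.205829

k=0: u−w=-11.811000, u+w=-45.633000; √(b/2)=1.577973, √(2b)=3.155947; F=1.577973×(-11.811)=-18.637444, v=-45.633000/3.155947=-14.459369
k=1: u−w=-7.339000, u+w=-50.239000; √(b/2)=1.577973, √(2b)=3.155947; F=1.577973×(-7.339)=-11.580747, v=-50.239000/3.155947=-15.918836
k=2: u−w=44.235000, u+w=9.689000; √(b/2)=1.577973, √(2b)=3.155947; F=1.577973×44.235=69.801653, v=9.689000/3.155947=3.070077
k=3: u−w=50.290000, u+w=4.708000; √(b/2)=1.577973, √(2b)=3.155947; F=1.577973×50.29=79.356281, v=4.708000/3.155947=1.491787
k=4: u−w=-5.599000, u+w=-35.365000; √(b/2)=1.577973, √(2b)=3.155947; F=1.577973×(-5.599)=-8.835073, v=-35.365000/3.155947=-11.205829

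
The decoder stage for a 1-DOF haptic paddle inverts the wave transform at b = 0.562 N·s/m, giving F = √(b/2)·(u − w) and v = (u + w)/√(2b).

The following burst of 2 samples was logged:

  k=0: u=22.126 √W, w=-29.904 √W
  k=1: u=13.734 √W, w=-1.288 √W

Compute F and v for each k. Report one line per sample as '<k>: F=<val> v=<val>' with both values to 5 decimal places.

k=0: u−w=52.03000, u+w=-7.77800; √(b/2)=0.53009, √(2b)=1.06019; F=0.53009×52.03=27.58081, v=-7.77800/1.06019=-7.33643
k=1: u−w=15.02200, u+w=12.44600; √(b/2)=0.53009, √(2b)=1.06019; F=0.53009×15.022=7.96308, v=12.44600/1.06019=11.73942

0: F=27.58081 v=-7.33643
1: F=7.96308 v=11.73942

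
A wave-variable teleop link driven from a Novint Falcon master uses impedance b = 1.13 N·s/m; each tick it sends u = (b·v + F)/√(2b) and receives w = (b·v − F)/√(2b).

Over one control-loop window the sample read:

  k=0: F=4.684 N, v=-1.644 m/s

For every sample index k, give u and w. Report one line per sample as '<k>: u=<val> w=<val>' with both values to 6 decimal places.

0: u=1.880013 w=-4.351487

k=0: b·v=1.13×(-1.644)=-1.857720; √(2b)=1.503330; u=(-1.857720+4.684)/1.503330=1.880013, w=(-1.857720−4.684)/1.503330=-4.351487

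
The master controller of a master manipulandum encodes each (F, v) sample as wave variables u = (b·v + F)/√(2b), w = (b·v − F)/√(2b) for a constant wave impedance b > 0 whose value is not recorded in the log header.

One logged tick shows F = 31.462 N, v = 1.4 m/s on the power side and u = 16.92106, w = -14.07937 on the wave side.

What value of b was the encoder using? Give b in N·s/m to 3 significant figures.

b = 2.06 N·s/m

u + w = 2.841690;  u + w = √(2b)·v, so √(2b) = 2.841690/1.4 = 2.029779.
b = (√(2b))²/2 = 4.120001/2 = 2.060001.
(Check via u − w = 2F/√(2b): u − w = 31.000430, 2F/√(2b) = 31.000426.)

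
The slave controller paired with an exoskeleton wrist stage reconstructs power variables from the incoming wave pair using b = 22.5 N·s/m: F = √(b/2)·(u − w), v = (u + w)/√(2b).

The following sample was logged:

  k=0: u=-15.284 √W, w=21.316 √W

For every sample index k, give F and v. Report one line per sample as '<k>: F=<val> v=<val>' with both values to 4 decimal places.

0: F=-122.7601 v=0.8992

k=0: u−w=-36.6000, u+w=6.0320; √(b/2)=3.3541, √(2b)=6.7082; F=3.3541×(-36.6)=-122.7601, v=6.0320/6.7082=0.8992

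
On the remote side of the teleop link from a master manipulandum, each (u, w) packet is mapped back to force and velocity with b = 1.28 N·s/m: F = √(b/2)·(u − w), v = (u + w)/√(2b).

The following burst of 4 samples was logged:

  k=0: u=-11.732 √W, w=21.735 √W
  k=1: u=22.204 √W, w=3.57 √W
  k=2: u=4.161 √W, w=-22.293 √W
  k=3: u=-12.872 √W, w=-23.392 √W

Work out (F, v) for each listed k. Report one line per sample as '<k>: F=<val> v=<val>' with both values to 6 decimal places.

k=0: u−w=-33.467000, u+w=10.003000; √(b/2)=0.800000, √(2b)=1.600000; F=0.800000×(-33.467)=-26.773600, v=10.003000/1.600000=6.251875
k=1: u−w=18.634000, u+w=25.774000; √(b/2)=0.800000, √(2b)=1.600000; F=0.800000×18.634=14.907200, v=25.774000/1.600000=16.108750
k=2: u−w=26.454000, u+w=-18.132000; √(b/2)=0.800000, √(2b)=1.600000; F=0.800000×26.454=21.163200, v=-18.132000/1.600000=-11.332500
k=3: u−w=10.520000, u+w=-36.264000; √(b/2)=0.800000, √(2b)=1.600000; F=0.800000×10.52=8.416000, v=-36.264000/1.600000=-22.665000

0: F=-26.773600 v=6.251875
1: F=14.907200 v=16.108750
2: F=21.163200 v=-11.332500
3: F=8.416000 v=-22.665000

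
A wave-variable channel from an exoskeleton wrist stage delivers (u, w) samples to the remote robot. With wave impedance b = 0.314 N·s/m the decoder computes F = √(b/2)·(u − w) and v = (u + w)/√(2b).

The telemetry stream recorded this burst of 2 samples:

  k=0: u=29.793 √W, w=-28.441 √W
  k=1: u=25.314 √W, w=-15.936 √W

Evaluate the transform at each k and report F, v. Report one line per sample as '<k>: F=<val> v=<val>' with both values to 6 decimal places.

k=0: u−w=58.234000, u+w=1.352000; √(b/2)=0.396232, √(2b)=0.792465; F=0.396232×58.234=23.074189, v=1.352000/0.792465=1.706070
k=1: u−w=41.250000, u+w=9.378000; √(b/2)=0.396232, √(2b)=0.792465; F=0.396232×41.25=16.344581, v=9.378000/0.792465=11.833968

0: F=23.074189 v=1.706070
1: F=16.344581 v=11.833968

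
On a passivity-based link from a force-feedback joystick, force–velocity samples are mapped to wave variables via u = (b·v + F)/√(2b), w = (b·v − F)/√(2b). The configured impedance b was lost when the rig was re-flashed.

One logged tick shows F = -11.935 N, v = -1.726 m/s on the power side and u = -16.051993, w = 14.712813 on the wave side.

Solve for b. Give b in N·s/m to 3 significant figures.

u + w = -1.339180;  u + w = √(2b)·v, so √(2b) = -1.339180/(-1.726) = 0.775886.
b = (√(2b))²/2 = 0.602000/2 = 0.301000.
(Check via u − w = 2F/√(2b): u − w = -30.764806, 2F/√(2b) = -30.764811.)

b = 0.301 N·s/m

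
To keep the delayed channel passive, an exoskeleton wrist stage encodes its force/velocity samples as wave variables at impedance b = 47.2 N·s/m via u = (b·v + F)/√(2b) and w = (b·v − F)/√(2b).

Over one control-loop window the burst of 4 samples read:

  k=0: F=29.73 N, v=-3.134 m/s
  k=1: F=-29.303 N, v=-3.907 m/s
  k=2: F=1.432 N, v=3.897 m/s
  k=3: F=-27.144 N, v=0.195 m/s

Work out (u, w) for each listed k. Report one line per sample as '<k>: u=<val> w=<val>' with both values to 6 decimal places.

k=0: b·v=47.2×(-3.134)=-147.924800; √(2b)=9.715966; u=(-147.924800+29.73)/9.715966=-12.165007, w=(-147.924800−29.73)/9.715966=-18.284831
k=1: b·v=47.2×(-3.907)=-184.410400; √(2b)=9.715966; u=(-184.410400+(-29.303))/9.715966=-21.996104, w=(-184.410400−(-29.303))/9.715966=-15.964177
k=2: b·v=47.2×3.897=183.938400; √(2b)=9.715966; u=(183.938400+1.432)/9.715966=19.078946, w=(183.938400−1.432)/9.715966=18.784174
k=3: b·v=47.2×0.195=9.204000; √(2b)=9.715966; u=(9.204000+(-27.144))/9.715966=-1.846445, w=(9.204000−(-27.144))/9.715966=3.741059

0: u=-12.165007 w=-18.284831
1: u=-21.996104 w=-15.964177
2: u=19.078946 w=18.784174
3: u=-1.846445 w=3.741059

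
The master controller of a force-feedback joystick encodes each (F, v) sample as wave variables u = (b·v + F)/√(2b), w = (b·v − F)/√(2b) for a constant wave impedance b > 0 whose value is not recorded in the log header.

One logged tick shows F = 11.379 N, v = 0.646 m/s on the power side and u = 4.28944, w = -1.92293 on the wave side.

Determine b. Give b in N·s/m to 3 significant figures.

b = 6.71 N·s/m

u + w = 2.3665;  u + w = √(2b)·v, so √(2b) = 2.3665/0.646 = 3.6633.
b = (√(2b))²/2 = 13.4200/2 = 6.7100.
(Check via u − w = 2F/√(2b): u − w = 6.2124, 2F/√(2b) = 6.2124.)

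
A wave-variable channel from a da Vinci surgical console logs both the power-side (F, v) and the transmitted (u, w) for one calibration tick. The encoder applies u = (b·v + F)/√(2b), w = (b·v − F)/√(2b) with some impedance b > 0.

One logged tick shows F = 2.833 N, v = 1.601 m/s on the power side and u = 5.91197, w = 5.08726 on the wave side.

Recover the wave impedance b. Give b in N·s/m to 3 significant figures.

b = 23.6 N·s/m

u + w = 10.99923;  u + w = √(2b)·v, so √(2b) = 10.99923/1.601 = 6.87022.
b = (√(2b))²/2 = 47.19999/2 = 23.59999.
(Check via u − w = 2F/√(2b): u − w = 0.82471, 2F/√(2b) = 0.82472.)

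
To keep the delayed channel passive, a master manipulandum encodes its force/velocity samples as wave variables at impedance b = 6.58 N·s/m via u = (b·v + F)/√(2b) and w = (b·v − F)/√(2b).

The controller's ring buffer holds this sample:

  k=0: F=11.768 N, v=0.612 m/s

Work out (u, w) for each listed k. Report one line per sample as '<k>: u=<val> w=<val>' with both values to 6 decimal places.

0: u=4.354022 w=-2.133887

k=0: b·v=6.58×0.612=4.026960; √(2b)=3.627671; u=(4.026960+11.768)/3.627671=4.354022, w=(4.026960−11.768)/3.627671=-2.133887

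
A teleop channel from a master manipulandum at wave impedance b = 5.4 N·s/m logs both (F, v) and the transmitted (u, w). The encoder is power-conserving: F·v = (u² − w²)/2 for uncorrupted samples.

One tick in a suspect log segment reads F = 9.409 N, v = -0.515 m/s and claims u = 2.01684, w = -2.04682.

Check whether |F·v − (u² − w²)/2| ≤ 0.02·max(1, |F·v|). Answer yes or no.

F·v = 9.409×(-0.515) = -4.8456 W.
(u² − w²)/2 = (4.0676 − 4.1895)/2 = -0.0609 W.
|Δ| = 4.7847;  2% of max(1, |F·v|) = 0.0969.

no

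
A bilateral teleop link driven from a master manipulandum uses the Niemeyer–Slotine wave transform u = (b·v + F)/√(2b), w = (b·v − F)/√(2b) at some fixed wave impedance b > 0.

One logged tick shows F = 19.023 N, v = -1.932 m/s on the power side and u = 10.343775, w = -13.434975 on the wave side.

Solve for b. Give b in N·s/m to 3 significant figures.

b = 1.28 N·s/m

u + w = -3.091200;  u + w = √(2b)·v, so √(2b) = -3.091200/(-1.932) = 1.600000.
b = (√(2b))²/2 = 2.560000/2 = 1.280000.
(Check via u − w = 2F/√(2b): u − w = 23.778750, 2F/√(2b) = 23.778750.)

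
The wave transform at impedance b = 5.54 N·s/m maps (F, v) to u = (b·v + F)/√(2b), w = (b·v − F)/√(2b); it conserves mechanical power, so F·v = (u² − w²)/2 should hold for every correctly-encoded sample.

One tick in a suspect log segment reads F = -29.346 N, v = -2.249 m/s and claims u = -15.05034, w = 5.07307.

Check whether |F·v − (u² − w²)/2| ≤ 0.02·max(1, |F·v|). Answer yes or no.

F·v = (-29.346)×(-2.249) = 65.99915 W.
(u² − w²)/2 = (226.51273 − 25.73604)/2 = 100.38835 W.
|Δ| = 34.38919;  2% of max(1, |F·v|) = 1.31998.

no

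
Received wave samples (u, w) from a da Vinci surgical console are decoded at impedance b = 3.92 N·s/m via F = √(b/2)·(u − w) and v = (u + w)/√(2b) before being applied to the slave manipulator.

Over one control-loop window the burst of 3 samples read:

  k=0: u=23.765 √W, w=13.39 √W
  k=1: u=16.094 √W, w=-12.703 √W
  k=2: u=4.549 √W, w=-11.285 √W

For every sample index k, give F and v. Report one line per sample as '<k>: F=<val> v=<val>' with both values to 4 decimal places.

k=0: u−w=10.3750, u+w=37.1550; √(b/2)=1.4000, √(2b)=2.8000; F=1.4000×10.375=14.5250, v=37.1550/2.8000=13.2696
k=1: u−w=28.7970, u+w=3.3910; √(b/2)=1.4000, √(2b)=2.8000; F=1.4000×28.797=40.3158, v=3.3910/2.8000=1.2111
k=2: u−w=15.8340, u+w=-6.7360; √(b/2)=1.4000, √(2b)=2.8000; F=1.4000×15.834=22.1676, v=-6.7360/2.8000=-2.4057

0: F=14.5250 v=13.2696
1: F=40.3158 v=1.2111
2: F=22.1676 v=-2.4057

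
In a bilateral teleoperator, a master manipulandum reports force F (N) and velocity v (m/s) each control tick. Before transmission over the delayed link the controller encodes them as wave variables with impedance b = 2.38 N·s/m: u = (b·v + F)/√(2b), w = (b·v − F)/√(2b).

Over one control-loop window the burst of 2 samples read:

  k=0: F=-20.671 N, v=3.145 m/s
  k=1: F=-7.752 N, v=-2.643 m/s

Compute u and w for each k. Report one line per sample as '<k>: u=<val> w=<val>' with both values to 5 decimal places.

0: u=-6.04375 w=12.90533
1: u=-6.43630 w=0.66995

k=0: b·v=2.38×3.145=7.48510; √(2b)=2.18174; u=(7.48510+(-20.671))/2.18174=-6.04375, w=(7.48510−(-20.671))/2.18174=12.90533
k=1: b·v=2.38×(-2.643)=-6.29034; √(2b)=2.18174; u=(-6.29034+(-7.752))/2.18174=-6.43630, w=(-6.29034−(-7.752))/2.18174=0.66995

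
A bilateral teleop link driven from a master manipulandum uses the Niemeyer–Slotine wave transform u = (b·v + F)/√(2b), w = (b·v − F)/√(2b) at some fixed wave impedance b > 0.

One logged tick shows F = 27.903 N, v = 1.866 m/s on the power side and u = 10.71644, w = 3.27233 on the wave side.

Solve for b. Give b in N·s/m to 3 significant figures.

u + w = 13.9888;  u + w = √(2b)·v, so √(2b) = 13.9888/1.866 = 7.4967.
b = (√(2b))²/2 = 56.1999/2 = 28.1000.
(Check via u − w = 2F/√(2b): u − w = 7.4441, 2F/√(2b) = 7.4441.)

b = 28.1 N·s/m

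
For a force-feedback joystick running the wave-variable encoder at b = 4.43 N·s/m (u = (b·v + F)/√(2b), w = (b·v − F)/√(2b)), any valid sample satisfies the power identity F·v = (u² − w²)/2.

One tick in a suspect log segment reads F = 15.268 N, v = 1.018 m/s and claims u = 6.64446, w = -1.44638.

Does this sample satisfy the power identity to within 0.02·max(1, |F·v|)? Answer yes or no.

F·v = 15.268×1.018 = 15.5428 W.
(u² − w²)/2 = (44.1488 − 2.0920)/2 = 21.0284 W.
|Δ| = 5.4856;  2% of max(1, |F·v|) = 0.3109.

no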